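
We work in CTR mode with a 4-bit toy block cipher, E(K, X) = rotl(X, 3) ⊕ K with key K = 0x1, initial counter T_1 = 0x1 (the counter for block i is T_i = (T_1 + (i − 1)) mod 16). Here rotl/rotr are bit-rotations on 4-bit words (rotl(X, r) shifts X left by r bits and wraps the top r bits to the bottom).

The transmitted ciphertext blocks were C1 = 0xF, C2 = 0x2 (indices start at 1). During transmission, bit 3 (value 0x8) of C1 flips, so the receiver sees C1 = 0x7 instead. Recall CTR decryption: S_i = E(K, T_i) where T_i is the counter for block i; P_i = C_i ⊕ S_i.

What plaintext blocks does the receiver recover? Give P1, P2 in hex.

Only C1 changed, to 0x7. In CTR, a change in C_i flips the same bit in P_i only; the keystream is unaffected. Decrypting the received ciphertext:
P1: T = 0x1, S = E(K, T) = 0x9; 0x7 ⊕ 0x9 = 0xE.
P2: T = 0x2, S = E(K, T) = 0x0; 0x2 ⊕ 0x0 = 0x2.
Blocks that differ from the original plaintext: P1.

P1 = 0xE, P2 = 0x2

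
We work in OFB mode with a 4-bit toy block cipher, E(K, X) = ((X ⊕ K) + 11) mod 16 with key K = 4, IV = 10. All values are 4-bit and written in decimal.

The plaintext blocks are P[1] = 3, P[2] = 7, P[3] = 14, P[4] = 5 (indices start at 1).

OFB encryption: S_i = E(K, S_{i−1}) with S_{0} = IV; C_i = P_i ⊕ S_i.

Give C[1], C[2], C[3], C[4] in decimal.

C[1] = 10, C[2] = 15, C[3] = 9, C[4] = 11

C[1]: S = E(K, 10) = 9; 3 ⊕ 9 = 10.
C[2]: S = E(K, 9) = 8; 7 ⊕ 8 = 15.
C[3]: S = E(K, 8) = 7; 14 ⊕ 7 = 9.
C[4]: S = E(K, 7) = 14; 5 ⊕ 14 = 11.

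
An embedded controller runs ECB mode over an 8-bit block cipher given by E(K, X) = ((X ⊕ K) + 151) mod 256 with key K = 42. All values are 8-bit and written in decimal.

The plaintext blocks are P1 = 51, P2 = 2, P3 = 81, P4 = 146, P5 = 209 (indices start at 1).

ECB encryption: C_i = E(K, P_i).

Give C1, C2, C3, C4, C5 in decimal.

C1 = 176, C2 = 191, C3 = 18, C4 = 79, C5 = 146

C1: E(K, 51) = 176.
C2: E(K, 2) = 191.
C3: E(K, 81) = 18.
C4: E(K, 146) = 79.
C5: E(K, 209) = 146.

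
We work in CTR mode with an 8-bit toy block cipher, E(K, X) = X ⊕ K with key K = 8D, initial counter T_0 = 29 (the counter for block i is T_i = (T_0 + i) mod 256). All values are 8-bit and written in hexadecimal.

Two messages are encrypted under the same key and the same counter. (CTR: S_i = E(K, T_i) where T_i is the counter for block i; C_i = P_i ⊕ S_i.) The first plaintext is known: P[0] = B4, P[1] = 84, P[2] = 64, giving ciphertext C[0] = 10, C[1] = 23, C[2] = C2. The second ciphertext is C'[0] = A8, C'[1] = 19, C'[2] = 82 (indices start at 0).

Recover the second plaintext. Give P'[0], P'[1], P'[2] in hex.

P'[0] = 0C, P'[1] = BE, P'[2] = 24

In CTR with a reused counter, both messages share the same keystream S_i, so C_i ⊕ C'_i = P_i ⊕ P'_i and thus P'_i = P_i ⊕ C_i ⊕ C'_i.
P'[0]: B4 ⊕ 10 ⊕ A8 = 0C.
P'[1]: 84 ⊕ 23 ⊕ 19 = BE.
P'[2]: 64 ⊕ C2 ⊕ 82 = 24.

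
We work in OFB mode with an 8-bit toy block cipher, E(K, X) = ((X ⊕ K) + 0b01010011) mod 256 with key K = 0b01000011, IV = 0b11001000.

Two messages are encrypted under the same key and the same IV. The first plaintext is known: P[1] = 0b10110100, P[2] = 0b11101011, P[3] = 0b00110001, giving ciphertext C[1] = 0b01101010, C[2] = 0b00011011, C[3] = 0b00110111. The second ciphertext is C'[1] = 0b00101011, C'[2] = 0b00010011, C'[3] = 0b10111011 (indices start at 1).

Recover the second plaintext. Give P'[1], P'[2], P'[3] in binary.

P'[1] = 0b11110101, P'[2] = 0b11100011, P'[3] = 0b10111101

In OFB with a reused IV, both messages share the same keystream S_i, so C_i ⊕ C'_i = P_i ⊕ P'_i and thus P'_i = P_i ⊕ C_i ⊕ C'_i.
P'[1]: 0b10110100 ⊕ 0b01101010 ⊕ 0b00101011 = 0b11110101.
P'[2]: 0b11101011 ⊕ 0b00011011 ⊕ 0b00010011 = 0b11100011.
P'[3]: 0b00110001 ⊕ 0b00110111 ⊕ 0b10111011 = 0b10111101.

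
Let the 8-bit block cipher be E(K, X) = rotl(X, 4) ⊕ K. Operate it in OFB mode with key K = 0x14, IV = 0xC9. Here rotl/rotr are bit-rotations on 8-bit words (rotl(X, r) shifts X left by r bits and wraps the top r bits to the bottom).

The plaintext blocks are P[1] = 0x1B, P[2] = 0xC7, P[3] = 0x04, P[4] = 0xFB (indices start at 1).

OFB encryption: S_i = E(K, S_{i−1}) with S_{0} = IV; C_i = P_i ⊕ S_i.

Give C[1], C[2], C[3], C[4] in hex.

C[1]: S = E(K, 0xC9) = 0x88; 0x1B ⊕ 0x88 = 0x93.
C[2]: S = E(K, 0x88) = 0x9C; 0xC7 ⊕ 0x9C = 0x5B.
C[3]: S = E(K, 0x9C) = 0xDD; 0x04 ⊕ 0xDD = 0xD9.
C[4]: S = E(K, 0xDD) = 0xC9; 0xFB ⊕ 0xC9 = 0x32.

C[1] = 0x93, C[2] = 0x5B, C[3] = 0xD9, C[4] = 0x32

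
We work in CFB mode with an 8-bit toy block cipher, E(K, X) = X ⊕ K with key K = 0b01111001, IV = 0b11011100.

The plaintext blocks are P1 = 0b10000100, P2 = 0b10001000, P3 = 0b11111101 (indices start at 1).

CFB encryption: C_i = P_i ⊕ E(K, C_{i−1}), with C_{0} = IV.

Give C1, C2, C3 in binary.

C1: E(K, 0b11011100) = 0b10100101; 0b10000100 ⊕ 0b10100101 = 0b00100001.
C2: E(K, 0b00100001) = 0b01011000; 0b10001000 ⊕ 0b01011000 = 0b11010000.
C3: E(K, 0b11010000) = 0b10101001; 0b11111101 ⊕ 0b10101001 = 0b01010100.

C1 = 0b00100001, C2 = 0b11010000, C3 = 0b01010100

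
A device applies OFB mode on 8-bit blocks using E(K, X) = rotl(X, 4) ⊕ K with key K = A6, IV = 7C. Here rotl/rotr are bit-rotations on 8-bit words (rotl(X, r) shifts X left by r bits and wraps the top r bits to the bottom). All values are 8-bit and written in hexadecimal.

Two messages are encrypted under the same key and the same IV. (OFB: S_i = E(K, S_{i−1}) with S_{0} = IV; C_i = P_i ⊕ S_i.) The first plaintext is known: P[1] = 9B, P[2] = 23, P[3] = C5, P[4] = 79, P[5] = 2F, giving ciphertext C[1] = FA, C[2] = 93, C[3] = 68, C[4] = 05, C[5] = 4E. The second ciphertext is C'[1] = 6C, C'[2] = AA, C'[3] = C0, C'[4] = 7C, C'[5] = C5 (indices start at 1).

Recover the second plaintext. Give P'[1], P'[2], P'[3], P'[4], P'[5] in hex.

In OFB with a reused IV, both messages share the same keystream S_i, so C_i ⊕ C'_i = P_i ⊕ P'_i and thus P'_i = P_i ⊕ C_i ⊕ C'_i.
P'[1]: 9B ⊕ FA ⊕ 6C = 0D.
P'[2]: 23 ⊕ 93 ⊕ AA = 1A.
P'[3]: C5 ⊕ 68 ⊕ C0 = 6D.
P'[4]: 79 ⊕ 05 ⊕ 7C = 00.
P'[5]: 2F ⊕ 4E ⊕ C5 = A4.

P'[1] = 0D, P'[2] = 1A, P'[3] = 6D, P'[4] = 00, P'[5] = A4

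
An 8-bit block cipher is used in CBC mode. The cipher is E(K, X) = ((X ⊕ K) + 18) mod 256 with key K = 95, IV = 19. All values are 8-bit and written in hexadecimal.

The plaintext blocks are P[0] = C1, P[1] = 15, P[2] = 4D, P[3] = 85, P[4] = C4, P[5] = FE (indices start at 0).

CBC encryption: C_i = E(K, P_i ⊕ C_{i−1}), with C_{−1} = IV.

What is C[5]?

C[0]: P[0] ⊕ 19 = D8; E(K, D8) = 65.
C[1]: P[1] ⊕ 65 = 70; E(K, 70) = FD.
C[2]: P[2] ⊕ FD = B0; E(K, B0) = 3D.
C[3]: P[3] ⊕ 3D = B8; E(K, B8) = 45.
C[4]: P[4] ⊕ 45 = 81; E(K, 81) = 2C.
C[5]: P[5] ⊕ 2C = D2; E(K, D2) = 5F.

C[5] = 5F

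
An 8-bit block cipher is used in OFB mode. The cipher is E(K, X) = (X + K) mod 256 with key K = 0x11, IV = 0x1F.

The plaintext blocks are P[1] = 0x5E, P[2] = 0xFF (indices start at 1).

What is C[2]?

OFB encryption: S_i = E(K, S_{i−1}) with S_{0} = IV; C_i = P_i ⊕ S_i.
C[1]: S = E(K, 0x1F) = 0x30; 0x5E ⊕ 0x30 = 0x6E.
C[2]: S = E(K, 0x30) = 0x41; 0xFF ⊕ 0x41 = 0xBE.

C[2] = 0xBE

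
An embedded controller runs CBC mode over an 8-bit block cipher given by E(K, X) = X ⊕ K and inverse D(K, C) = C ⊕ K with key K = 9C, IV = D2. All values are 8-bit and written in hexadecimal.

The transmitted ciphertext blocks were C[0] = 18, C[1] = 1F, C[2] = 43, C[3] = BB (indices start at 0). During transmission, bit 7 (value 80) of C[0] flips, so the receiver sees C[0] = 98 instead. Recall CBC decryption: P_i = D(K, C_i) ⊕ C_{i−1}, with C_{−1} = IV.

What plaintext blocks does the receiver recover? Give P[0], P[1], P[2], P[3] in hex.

P[0] = D6, P[1] = 1B, P[2] = C0, P[3] = 64

Only C[0] changed, to 98. In CBC, a change in C_i garbles P_i and flips the same bit in P_{i+1}. Decrypting the received ciphertext:
P[0]: D(K, 98) = 04; 04 ⊕ D2 = D6.
P[1]: D(K, 1F) = 83; 83 ⊕ 98 = 1B.
P[2]: D(K, 43) = DF; DF ⊕ 1F = C0.
P[3]: D(K, BB) = 27; 27 ⊕ 43 = 64.
Blocks that differ from the original plaintext: P[0], P[1].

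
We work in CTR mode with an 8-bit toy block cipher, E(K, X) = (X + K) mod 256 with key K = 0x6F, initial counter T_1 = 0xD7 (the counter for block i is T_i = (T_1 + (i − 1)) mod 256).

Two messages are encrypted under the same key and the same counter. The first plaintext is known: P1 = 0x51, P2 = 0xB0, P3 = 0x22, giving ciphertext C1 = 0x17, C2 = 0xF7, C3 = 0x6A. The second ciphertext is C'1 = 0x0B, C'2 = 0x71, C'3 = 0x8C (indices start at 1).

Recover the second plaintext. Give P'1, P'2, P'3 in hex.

P'1 = 0x4D, P'2 = 0x36, P'3 = 0xC4

In CTR with a reused counter, both messages share the same keystream S_i, so C_i ⊕ C'_i = P_i ⊕ P'_i and thus P'_i = P_i ⊕ C_i ⊕ C'_i.
P'1: 0x51 ⊕ 0x17 ⊕ 0x0B = 0x4D.
P'2: 0xB0 ⊕ 0xF7 ⊕ 0x71 = 0x36.
P'3: 0x22 ⊕ 0x6A ⊕ 0x8C = 0xC4.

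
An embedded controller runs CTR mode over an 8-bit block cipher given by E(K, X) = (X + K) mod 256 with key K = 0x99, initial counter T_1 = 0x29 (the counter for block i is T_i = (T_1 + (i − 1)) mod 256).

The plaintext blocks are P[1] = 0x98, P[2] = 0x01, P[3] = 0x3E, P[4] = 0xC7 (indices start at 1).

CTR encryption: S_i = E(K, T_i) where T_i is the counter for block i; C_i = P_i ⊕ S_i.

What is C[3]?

C[3] = 0xFA

C[1]: T = 0x29, S = E(K, T) = 0xC2; 0x98 ⊕ 0xC2 = 0x5A.
C[2]: T = 0x2A, S = E(K, T) = 0xC3; 0x01 ⊕ 0xC3 = 0xC2.
C[3]: T = 0x2B, S = E(K, T) = 0xC4; 0x3E ⊕ 0xC4 = 0xFA.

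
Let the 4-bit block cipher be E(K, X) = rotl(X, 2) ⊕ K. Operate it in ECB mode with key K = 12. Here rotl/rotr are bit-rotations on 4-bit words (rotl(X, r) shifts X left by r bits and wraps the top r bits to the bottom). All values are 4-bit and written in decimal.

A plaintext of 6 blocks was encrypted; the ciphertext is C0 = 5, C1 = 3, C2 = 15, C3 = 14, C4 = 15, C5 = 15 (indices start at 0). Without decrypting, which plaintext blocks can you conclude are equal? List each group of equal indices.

P2 = P4 = P5

ECB encrypts each block independently with the same key, so equal ciphertext blocks imply equal plaintext blocks.
C2 = C4 = C5 = 15, so P2 = P4 = P5.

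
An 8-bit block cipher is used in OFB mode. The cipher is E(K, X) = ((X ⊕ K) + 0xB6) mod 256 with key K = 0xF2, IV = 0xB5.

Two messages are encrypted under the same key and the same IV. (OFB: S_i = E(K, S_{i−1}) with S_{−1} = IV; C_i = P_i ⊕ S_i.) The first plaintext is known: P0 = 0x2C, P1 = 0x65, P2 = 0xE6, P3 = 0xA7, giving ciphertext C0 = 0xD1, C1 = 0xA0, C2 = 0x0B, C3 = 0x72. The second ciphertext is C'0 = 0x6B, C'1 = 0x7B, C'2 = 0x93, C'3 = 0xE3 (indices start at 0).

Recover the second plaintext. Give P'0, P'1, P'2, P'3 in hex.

In OFB with a reused IV, both messages share the same keystream S_i, so C_i ⊕ C'_i = P_i ⊕ P'_i and thus P'_i = P_i ⊕ C_i ⊕ C'_i.
P'0: 0x2C ⊕ 0xD1 ⊕ 0x6B = 0x96.
P'1: 0x65 ⊕ 0xA0 ⊕ 0x7B = 0xBE.
P'2: 0xE6 ⊕ 0x0B ⊕ 0x93 = 0x7E.
P'3: 0xA7 ⊕ 0x72 ⊕ 0xE3 = 0x36.

P'0 = 0x96, P'1 = 0xBE, P'2 = 0x7E, P'3 = 0x36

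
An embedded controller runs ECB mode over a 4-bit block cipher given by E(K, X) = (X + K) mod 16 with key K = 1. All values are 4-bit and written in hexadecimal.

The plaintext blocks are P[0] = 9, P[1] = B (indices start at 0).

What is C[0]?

ECB encryption: C_i = E(K, P_i).
C[0]: E(K, 9) = A.

C[0] = A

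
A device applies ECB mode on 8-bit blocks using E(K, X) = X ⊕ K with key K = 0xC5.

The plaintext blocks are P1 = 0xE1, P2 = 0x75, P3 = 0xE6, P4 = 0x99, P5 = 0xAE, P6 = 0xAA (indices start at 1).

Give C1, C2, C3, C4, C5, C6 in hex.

C1 = 0x24, C2 = 0xB0, C3 = 0x23, C4 = 0x5C, C5 = 0x6B, C6 = 0x6F

ECB encryption: C_i = E(K, P_i).
C1: E(K, 0xE1) = 0x24.
C2: E(K, 0x75) = 0xB0.
C3: E(K, 0xE6) = 0x23.
C4: E(K, 0x99) = 0x5C.
C5: E(K, 0xAE) = 0x6B.
C6: E(K, 0xAA) = 0x6F.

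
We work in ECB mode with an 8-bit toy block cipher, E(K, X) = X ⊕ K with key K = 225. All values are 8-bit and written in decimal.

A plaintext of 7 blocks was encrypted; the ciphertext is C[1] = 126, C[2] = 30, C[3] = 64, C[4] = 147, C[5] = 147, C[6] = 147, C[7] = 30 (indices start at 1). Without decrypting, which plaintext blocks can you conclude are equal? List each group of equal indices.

ECB encrypts each block independently with the same key, so equal ciphertext blocks imply equal plaintext blocks.
C[2] = C[7] = 30, so P[2] = P[7].
C[4] = C[5] = C[6] = 147, so P[4] = P[5] = P[6].

P[2] = P[7]; P[4] = P[5] = P[6]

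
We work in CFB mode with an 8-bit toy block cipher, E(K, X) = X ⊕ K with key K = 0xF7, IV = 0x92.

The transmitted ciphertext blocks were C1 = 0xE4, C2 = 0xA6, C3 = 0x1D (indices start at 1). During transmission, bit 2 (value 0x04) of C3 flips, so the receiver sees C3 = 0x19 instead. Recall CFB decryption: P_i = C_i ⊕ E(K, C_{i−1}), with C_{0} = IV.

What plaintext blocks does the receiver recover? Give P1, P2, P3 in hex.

P1 = 0x81, P2 = 0xB5, P3 = 0x48

Only C3 changed, to 0x19. In CFB, a change in C_i flips the same bit in P_i and garbles P_{i+1}. Decrypting the received ciphertext:
P1: E(K, 0x92) = 0x65; 0xE4 ⊕ 0x65 = 0x81.
P2: E(K, 0xE4) = 0x13; 0xA6 ⊕ 0x13 = 0xB5.
P3: E(K, 0xA6) = 0x51; 0x19 ⊕ 0x51 = 0x48.
Blocks that differ from the original plaintext: P3.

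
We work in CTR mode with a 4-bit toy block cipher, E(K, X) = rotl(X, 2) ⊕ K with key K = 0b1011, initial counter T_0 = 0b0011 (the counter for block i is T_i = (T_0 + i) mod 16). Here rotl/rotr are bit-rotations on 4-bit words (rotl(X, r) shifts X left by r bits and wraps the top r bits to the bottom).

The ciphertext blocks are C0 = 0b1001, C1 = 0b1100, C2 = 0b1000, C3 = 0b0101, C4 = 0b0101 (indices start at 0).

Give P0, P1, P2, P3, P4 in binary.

CTR decryption: S_i = E(K, T_i) where T_i is the counter for block i; P_i = C_i ⊕ S_i.
P0: T = 0b0011, S = E(K, T) = 0b0111; 0b1001 ⊕ 0b0111 = 0b1110.
P1: T = 0b0100, S = E(K, T) = 0b1010; 0b1100 ⊕ 0b1010 = 0b0110.
P2: T = 0b0101, S = E(K, T) = 0b1110; 0b1000 ⊕ 0b1110 = 0b0110.
P3: T = 0b0110, S = E(K, T) = 0b0010; 0b0101 ⊕ 0b0010 = 0b0111.
P4: T = 0b0111, S = E(K, T) = 0b0110; 0b0101 ⊕ 0b0110 = 0b0011.

P0 = 0b1110, P1 = 0b0110, P2 = 0b0110, P3 = 0b0111, P4 = 0b0011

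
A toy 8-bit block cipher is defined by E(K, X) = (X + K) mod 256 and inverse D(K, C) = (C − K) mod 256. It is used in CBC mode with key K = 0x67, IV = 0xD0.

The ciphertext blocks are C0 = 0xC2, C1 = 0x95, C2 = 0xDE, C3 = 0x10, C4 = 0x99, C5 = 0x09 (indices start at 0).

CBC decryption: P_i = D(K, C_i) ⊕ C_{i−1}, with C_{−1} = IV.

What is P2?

P2 = 0xE2

P2: D(K, 0xDE) = 0x77; 0x77 ⊕ 0x95 = 0xE2.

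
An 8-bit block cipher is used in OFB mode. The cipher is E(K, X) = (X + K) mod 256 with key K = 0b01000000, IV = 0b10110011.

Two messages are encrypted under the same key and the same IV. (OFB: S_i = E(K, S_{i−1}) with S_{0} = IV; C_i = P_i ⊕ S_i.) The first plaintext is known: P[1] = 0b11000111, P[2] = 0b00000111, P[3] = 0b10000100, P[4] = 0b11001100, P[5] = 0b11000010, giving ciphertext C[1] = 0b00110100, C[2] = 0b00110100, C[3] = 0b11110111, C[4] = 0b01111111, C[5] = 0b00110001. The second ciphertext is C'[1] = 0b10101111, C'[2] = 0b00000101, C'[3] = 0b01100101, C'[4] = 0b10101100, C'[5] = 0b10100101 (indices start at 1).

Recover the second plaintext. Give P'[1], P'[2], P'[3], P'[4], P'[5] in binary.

P'[1] = 0b01011100, P'[2] = 0b00110110, P'[3] = 0b00010110, P'[4] = 0b00011111, P'[5] = 0b01010110

In OFB with a reused IV, both messages share the same keystream S_i, so C_i ⊕ C'_i = P_i ⊕ P'_i and thus P'_i = P_i ⊕ C_i ⊕ C'_i.
P'[1]: 0b11000111 ⊕ 0b00110100 ⊕ 0b10101111 = 0b01011100.
P'[2]: 0b00000111 ⊕ 0b00110100 ⊕ 0b00000101 = 0b00110110.
P'[3]: 0b10000100 ⊕ 0b11110111 ⊕ 0b01100101 = 0b00010110.
P'[4]: 0b11001100 ⊕ 0b01111111 ⊕ 0b10101100 = 0b00011111.
P'[5]: 0b11000010 ⊕ 0b00110001 ⊕ 0b10100101 = 0b01010110.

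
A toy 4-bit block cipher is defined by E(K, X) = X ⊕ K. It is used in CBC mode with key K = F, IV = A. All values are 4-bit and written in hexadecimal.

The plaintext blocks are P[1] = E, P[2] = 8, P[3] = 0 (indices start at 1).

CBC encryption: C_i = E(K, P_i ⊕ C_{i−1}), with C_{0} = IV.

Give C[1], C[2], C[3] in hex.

C[1]: P[1] ⊕ A = 4; E(K, 4) = B.
C[2]: P[2] ⊕ B = 3; E(K, 3) = C.
C[3]: P[3] ⊕ C = C; E(K, C) = 3.

C[1] = B, C[2] = C, C[3] = 3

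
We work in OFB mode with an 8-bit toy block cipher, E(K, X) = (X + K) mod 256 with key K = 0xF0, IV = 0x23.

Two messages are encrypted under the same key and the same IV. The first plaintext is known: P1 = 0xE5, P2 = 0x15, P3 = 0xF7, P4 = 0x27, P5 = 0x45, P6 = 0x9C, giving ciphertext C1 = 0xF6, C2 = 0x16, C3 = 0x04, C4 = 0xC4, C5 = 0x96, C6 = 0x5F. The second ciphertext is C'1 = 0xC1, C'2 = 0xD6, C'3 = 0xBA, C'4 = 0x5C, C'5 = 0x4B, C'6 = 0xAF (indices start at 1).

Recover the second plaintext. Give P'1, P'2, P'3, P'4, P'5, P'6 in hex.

P'1 = 0xD2, P'2 = 0xD5, P'3 = 0x49, P'4 = 0xBF, P'5 = 0x98, P'6 = 0x6C

In OFB with a reused IV, both messages share the same keystream S_i, so C_i ⊕ C'_i = P_i ⊕ P'_i and thus P'_i = P_i ⊕ C_i ⊕ C'_i.
P'1: 0xE5 ⊕ 0xF6 ⊕ 0xC1 = 0xD2.
P'2: 0x15 ⊕ 0x16 ⊕ 0xD6 = 0xD5.
P'3: 0xF7 ⊕ 0x04 ⊕ 0xBA = 0x49.
P'4: 0x27 ⊕ 0xC4 ⊕ 0x5C = 0xBF.
P'5: 0x45 ⊕ 0x96 ⊕ 0x4B = 0x98.
P'6: 0x9C ⊕ 0x5F ⊕ 0xAF = 0x6C.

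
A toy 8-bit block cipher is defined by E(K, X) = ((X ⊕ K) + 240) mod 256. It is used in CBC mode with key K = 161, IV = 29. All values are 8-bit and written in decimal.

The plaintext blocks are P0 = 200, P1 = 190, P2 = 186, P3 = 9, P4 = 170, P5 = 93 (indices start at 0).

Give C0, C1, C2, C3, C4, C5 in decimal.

CBC encryption: C_i = E(K, P_i ⊕ C_{i−1}), with C_{−1} = IV.
C0: P0 ⊕ 29 = 213; E(K, 213) = 100.
C1: P1 ⊕ 100 = 218; E(K, 218) = 107.
C2: P2 ⊕ 107 = 209; E(K, 209) = 96.
C3: P3 ⊕ 96 = 105; E(K, 105) = 184.
C4: P4 ⊕ 184 = 18; E(K, 18) = 163.
C5: P5 ⊕ 163 = 254; E(K, 254) = 79.

C0 = 100, C1 = 107, C2 = 96, C3 = 184, C4 = 163, C5 = 79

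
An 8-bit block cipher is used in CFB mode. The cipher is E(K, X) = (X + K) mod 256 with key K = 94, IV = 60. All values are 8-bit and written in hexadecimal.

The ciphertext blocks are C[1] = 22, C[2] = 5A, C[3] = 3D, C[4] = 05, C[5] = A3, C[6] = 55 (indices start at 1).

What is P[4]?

P[4] = D4

CFB decryption: P_i = C_i ⊕ E(K, C_{i−1}), with C_{0} = IV.
P[4]: E(K, 3D) = D1; 05 ⊕ D1 = D4.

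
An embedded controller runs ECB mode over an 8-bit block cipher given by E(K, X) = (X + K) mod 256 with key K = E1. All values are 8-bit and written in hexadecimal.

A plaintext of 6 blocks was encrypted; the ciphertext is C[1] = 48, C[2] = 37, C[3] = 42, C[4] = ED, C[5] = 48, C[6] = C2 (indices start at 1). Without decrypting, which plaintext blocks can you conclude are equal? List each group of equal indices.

P[1] = P[5]

ECB encrypts each block independently with the same key, so equal ciphertext blocks imply equal plaintext blocks.
C[1] = C[5] = 48, so P[1] = P[5].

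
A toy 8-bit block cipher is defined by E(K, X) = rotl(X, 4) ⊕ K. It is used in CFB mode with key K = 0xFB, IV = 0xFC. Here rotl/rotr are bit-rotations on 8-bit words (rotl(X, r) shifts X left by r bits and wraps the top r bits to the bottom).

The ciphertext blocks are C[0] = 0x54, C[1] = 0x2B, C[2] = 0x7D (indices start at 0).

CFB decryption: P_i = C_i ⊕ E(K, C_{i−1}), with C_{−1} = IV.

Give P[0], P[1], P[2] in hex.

P[0]: E(K, 0xFC) = 0x34; 0x54 ⊕ 0x34 = 0x60.
P[1]: E(K, 0x54) = 0xBE; 0x2B ⊕ 0xBE = 0x95.
P[2]: E(K, 0x2B) = 0x49; 0x7D ⊕ 0x49 = 0x34.

P[0] = 0x60, P[1] = 0x95, P[2] = 0x34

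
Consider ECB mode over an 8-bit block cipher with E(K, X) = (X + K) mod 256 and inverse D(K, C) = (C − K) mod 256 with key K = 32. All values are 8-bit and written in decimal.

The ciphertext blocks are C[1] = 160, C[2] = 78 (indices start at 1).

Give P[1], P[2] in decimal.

ECB decryption: P_i = D(K, C_i).
P[1]: D(K, 160) = 128.
P[2]: D(K, 78) = 46.

P[1] = 128, P[2] = 46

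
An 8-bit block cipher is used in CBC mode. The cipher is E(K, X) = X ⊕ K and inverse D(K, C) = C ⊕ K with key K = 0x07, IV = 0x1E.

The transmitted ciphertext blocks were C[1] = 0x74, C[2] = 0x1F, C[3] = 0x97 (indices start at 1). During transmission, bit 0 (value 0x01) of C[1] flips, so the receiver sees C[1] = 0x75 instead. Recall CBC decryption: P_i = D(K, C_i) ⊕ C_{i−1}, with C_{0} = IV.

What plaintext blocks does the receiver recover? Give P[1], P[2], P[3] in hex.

P[1] = 0x6C, P[2] = 0x6D, P[3] = 0x8F

Only C[1] changed, to 0x75. In CBC, a change in C_i garbles P_i and flips the same bit in P_{i+1}. Decrypting the received ciphertext:
P[1]: D(K, 0x75) = 0x72; 0x72 ⊕ 0x1E = 0x6C.
P[2]: D(K, 0x1F) = 0x18; 0x18 ⊕ 0x75 = 0x6D.
P[3]: D(K, 0x97) = 0x90; 0x90 ⊕ 0x1F = 0x8F.
Blocks that differ from the original plaintext: P[1], P[2].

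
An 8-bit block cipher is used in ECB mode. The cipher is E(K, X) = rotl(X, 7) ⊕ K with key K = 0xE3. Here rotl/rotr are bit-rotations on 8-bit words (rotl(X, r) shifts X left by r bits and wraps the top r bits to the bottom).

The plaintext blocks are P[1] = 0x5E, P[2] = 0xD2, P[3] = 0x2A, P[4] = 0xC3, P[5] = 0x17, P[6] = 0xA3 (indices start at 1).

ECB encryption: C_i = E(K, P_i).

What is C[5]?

C[5] = 0x68

C[5]: E(K, 0x17) = 0x68.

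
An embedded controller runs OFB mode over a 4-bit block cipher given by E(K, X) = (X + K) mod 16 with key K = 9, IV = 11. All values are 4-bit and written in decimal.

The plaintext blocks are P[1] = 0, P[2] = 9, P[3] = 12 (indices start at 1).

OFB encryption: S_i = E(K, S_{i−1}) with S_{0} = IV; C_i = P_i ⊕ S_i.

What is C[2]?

C[2] = 4

C[1]: S = E(K, 11) = 4; 0 ⊕ 4 = 4.
C[2]: S = E(K, 4) = 13; 9 ⊕ 13 = 4.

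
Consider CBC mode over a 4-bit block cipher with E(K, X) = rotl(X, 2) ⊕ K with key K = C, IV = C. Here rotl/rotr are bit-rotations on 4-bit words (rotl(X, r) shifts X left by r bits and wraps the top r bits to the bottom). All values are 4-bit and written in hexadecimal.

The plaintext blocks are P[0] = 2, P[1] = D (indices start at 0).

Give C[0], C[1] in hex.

CBC encryption: C_i = E(K, P_i ⊕ C_{i−1}), with C_{−1} = IV.
C[0]: P[0] ⊕ C = E; E(K, E) = 7.
C[1]: P[1] ⊕ 7 = A; E(K, A) = 6.

C[0] = 7, C[1] = 6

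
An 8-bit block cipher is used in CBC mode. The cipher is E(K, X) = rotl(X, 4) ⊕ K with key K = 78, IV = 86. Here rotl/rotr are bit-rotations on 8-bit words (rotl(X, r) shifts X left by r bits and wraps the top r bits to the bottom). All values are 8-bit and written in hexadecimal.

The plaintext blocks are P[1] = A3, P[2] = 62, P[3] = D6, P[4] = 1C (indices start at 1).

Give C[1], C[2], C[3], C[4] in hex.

C[1] = 2A, C[2] = FC, C[3] = DA, C[4] = 14

CBC encryption: C_i = E(K, P_i ⊕ C_{i−1}), with C_{0} = IV.
C[1]: P[1] ⊕ 86 = 25; E(K, 25) = 2A.
C[2]: P[2] ⊕ 2A = 48; E(K, 48) = FC.
C[3]: P[3] ⊕ FC = 2A; E(K, 2A) = DA.
C[4]: P[4] ⊕ DA = C6; E(K, C6) = 14.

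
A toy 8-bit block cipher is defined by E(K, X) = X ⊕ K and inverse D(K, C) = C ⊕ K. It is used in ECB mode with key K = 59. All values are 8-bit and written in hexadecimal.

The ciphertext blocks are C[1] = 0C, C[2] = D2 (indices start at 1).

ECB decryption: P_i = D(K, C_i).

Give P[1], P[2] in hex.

P[1] = 55, P[2] = 8B

P[1]: D(K, 0C) = 55.
P[2]: D(K, D2) = 8B.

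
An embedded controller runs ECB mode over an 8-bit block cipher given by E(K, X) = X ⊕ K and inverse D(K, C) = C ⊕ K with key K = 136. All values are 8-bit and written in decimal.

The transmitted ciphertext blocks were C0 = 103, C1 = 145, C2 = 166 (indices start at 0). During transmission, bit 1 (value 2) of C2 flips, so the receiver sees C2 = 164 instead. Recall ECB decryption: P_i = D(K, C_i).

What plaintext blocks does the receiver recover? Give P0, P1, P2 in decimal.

Only C2 changed, to 164. In ECB, a change in C_i affects only P_i. Decrypting the received ciphertext:
P0: D(K, 103) = 239.
P1: D(K, 145) = 25.
P2: D(K, 164) = 44.
Blocks that differ from the original plaintext: P2.

P0 = 239, P1 = 25, P2 = 44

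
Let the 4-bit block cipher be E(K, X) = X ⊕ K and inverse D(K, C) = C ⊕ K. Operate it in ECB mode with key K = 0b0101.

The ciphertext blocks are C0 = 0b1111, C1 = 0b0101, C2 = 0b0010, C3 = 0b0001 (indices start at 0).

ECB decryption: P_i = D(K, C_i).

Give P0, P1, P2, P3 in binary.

P0: D(K, 0b1111) = 0b1010.
P1: D(K, 0b0101) = 0b0000.
P2: D(K, 0b0010) = 0b0111.
P3: D(K, 0b0001) = 0b0100.

P0 = 0b1010, P1 = 0b0000, P2 = 0b0111, P3 = 0b0100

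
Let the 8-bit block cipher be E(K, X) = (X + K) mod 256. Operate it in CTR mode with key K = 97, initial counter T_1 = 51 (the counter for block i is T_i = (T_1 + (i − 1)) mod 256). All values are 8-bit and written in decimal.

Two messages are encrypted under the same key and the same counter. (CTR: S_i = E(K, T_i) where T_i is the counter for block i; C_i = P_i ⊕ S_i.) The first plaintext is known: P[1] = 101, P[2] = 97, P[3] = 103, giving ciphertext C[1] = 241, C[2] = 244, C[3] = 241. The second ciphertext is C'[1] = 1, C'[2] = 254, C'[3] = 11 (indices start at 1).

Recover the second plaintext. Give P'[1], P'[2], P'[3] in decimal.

In CTR with a reused counter, both messages share the same keystream S_i, so C_i ⊕ C'_i = P_i ⊕ P'_i and thus P'_i = P_i ⊕ C_i ⊕ C'_i.
P'[1]: 101 ⊕ 241 ⊕ 1 = 149.
P'[2]: 97 ⊕ 244 ⊕ 254 = 107.
P'[3]: 103 ⊕ 241 ⊕ 11 = 157.

P'[1] = 149, P'[2] = 107, P'[3] = 157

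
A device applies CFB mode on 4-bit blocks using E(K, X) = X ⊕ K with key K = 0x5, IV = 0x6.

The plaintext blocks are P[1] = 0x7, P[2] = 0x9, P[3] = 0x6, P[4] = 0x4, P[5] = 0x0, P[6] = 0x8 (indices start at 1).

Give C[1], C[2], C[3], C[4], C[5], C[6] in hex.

CFB encryption: C_i = P_i ⊕ E(K, C_{i−1}), with C_{0} = IV.
C[1]: E(K, 0x6) = 0x3; 0x7 ⊕ 0x3 = 0x4.
C[2]: E(K, 0x4) = 0x1; 0x9 ⊕ 0x1 = 0x8.
C[3]: E(K, 0x8) = 0xD; 0x6 ⊕ 0xD = 0xB.
C[4]: E(K, 0xB) = 0xE; 0x4 ⊕ 0xE = 0xA.
C[5]: E(K, 0xA) = 0xF; 0x0 ⊕ 0xF = 0xF.
C[6]: E(K, 0xF) = 0xA; 0x8 ⊕ 0xA = 0x2.

C[1] = 0x4, C[2] = 0x8, C[3] = 0xB, C[4] = 0xA, C[5] = 0xF, C[6] = 0x2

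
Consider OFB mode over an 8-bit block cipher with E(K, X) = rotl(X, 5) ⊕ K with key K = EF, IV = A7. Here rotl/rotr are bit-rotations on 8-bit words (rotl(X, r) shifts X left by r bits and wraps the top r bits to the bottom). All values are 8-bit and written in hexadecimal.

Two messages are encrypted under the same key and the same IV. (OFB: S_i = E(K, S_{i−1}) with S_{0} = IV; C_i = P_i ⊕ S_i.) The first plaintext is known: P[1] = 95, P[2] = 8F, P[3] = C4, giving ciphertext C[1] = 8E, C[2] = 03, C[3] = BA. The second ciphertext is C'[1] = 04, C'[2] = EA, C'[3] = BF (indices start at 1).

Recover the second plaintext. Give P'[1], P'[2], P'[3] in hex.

In OFB with a reused IV, both messages share the same keystream S_i, so C_i ⊕ C'_i = P_i ⊕ P'_i and thus P'_i = P_i ⊕ C_i ⊕ C'_i.
P'[1]: 95 ⊕ 8E ⊕ 04 = 1F.
P'[2]: 8F ⊕ 03 ⊕ EA = 66.
P'[3]: C4 ⊕ BA ⊕ BF = C1.

P'[1] = 1F, P'[2] = 66, P'[3] = C1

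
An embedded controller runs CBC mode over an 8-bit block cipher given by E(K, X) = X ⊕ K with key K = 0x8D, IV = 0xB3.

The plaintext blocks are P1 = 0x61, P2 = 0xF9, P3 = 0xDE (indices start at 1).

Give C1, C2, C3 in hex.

CBC encryption: C_i = E(K, P_i ⊕ C_{i−1}), with C_{0} = IV.
C1: P1 ⊕ 0xB3 = 0xD2; E(K, 0xD2) = 0x5F.
C2: P2 ⊕ 0x5F = 0xA6; E(K, 0xA6) = 0x2B.
C3: P3 ⊕ 0x2B = 0xF5; E(K, 0xF5) = 0x78.

C1 = 0x5F, C2 = 0x2B, C3 = 0x78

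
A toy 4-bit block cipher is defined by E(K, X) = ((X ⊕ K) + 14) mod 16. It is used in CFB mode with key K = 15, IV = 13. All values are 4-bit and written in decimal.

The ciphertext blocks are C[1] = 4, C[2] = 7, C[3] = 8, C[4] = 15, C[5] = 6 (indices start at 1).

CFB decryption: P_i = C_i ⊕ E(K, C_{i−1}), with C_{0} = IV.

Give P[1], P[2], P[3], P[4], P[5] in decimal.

P[1] = 4, P[2] = 14, P[3] = 14, P[4] = 10, P[5] = 8

P[1]: E(K, 13) = 0; 4 ⊕ 0 = 4.
P[2]: E(K, 4) = 9; 7 ⊕ 9 = 14.
P[3]: E(K, 7) = 6; 8 ⊕ 6 = 14.
P[4]: E(K, 8) = 5; 15 ⊕ 5 = 10.
P[5]: E(K, 15) = 14; 6 ⊕ 14 = 8.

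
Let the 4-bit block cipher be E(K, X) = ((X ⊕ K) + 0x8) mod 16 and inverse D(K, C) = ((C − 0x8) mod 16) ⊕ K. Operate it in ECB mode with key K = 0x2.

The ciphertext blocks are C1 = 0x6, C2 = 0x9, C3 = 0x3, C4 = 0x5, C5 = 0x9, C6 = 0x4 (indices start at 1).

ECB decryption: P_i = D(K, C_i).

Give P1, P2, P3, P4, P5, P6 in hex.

P1 = 0xC, P2 = 0x3, P3 = 0x9, P4 = 0xF, P5 = 0x3, P6 = 0xE

P1: D(K, 0x6) = 0xC.
P2: D(K, 0x9) = 0x3.
P3: D(K, 0x3) = 0x9.
P4: D(K, 0x5) = 0xF.
P5: D(K, 0x9) = 0x3.
P6: D(K, 0x4) = 0xE.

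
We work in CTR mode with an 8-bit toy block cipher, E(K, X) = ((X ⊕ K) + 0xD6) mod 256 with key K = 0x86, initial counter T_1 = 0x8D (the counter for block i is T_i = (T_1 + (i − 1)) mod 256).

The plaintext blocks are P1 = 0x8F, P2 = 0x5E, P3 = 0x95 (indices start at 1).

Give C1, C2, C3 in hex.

CTR encryption: S_i = E(K, T_i) where T_i is the counter for block i; C_i = P_i ⊕ S_i.
C1: T = 0x8D, S = E(K, T) = 0xE1; 0x8F ⊕ 0xE1 = 0x6E.
C2: T = 0x8E, S = E(K, T) = 0xDE; 0x5E ⊕ 0xDE = 0x80.
C3: T = 0x8F, S = E(K, T) = 0xDF; 0x95 ⊕ 0xDF = 0x4A.

C1 = 0x6E, C2 = 0x80, C3 = 0x4A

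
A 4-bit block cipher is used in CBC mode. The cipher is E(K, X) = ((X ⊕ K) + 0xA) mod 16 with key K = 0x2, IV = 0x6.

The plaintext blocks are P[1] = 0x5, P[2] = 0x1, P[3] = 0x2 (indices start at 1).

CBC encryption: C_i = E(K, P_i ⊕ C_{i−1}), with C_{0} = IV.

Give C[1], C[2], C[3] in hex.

C[1]: P[1] ⊕ 0x6 = 0x3; E(K, 0x3) = 0xB.
C[2]: P[2] ⊕ 0xB = 0xA; E(K, 0xA) = 0x2.
C[3]: P[3] ⊕ 0x2 = 0x0; E(K, 0x0) = 0xC.

C[1] = 0xB, C[2] = 0x2, C[3] = 0xC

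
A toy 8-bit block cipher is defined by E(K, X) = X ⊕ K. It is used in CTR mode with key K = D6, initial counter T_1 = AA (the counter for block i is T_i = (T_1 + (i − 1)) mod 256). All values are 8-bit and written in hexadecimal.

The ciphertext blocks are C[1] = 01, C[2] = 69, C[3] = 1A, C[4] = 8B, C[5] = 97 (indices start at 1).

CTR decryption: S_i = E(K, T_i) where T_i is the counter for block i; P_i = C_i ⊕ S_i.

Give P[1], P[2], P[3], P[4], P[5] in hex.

P[1]: T = AA, S = E(K, T) = 7C; 01 ⊕ 7C = 7D.
P[2]: T = AB, S = E(K, T) = 7D; 69 ⊕ 7D = 14.
P[3]: T = AC, S = E(K, T) = 7A; 1A ⊕ 7A = 60.
P[4]: T = AD, S = E(K, T) = 7B; 8B ⊕ 7B = F0.
P[5]: T = AE, S = E(K, T) = 78; 97 ⊕ 78 = EF.

P[1] = 7D, P[2] = 14, P[3] = 60, P[4] = F0, P[5] = EF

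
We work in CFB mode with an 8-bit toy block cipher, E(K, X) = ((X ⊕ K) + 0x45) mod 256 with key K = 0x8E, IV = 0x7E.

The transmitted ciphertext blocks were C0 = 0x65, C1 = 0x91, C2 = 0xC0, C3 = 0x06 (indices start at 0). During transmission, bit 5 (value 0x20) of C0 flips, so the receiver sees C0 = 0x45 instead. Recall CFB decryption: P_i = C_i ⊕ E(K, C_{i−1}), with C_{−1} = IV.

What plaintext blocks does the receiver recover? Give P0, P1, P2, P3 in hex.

Only C0 changed, to 0x45. In CFB, a change in C_i flips the same bit in P_i and garbles P_{i+1}. Decrypting the received ciphertext:
P0: E(K, 0x7E) = 0x35; 0x45 ⊕ 0x35 = 0x70.
P1: E(K, 0x45) = 0x10; 0x91 ⊕ 0x10 = 0x81.
P2: E(K, 0x91) = 0x64; 0xC0 ⊕ 0x64 = 0xA4.
P3: E(K, 0xC0) = 0x93; 0x06 ⊕ 0x93 = 0x95.
Blocks that differ from the original plaintext: P0, P1.

P0 = 0x70, P1 = 0x81, P2 = 0xA4, P3 = 0x95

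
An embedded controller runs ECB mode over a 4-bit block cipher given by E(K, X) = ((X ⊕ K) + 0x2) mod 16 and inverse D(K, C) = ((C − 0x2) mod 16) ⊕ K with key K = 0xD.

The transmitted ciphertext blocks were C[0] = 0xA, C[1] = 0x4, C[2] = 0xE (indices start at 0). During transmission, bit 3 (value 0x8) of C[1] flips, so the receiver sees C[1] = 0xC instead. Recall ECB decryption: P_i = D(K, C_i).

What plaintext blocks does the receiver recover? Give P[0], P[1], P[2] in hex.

Only C[1] changed, to 0xC. In ECB, a change in C_i affects only P_i. Decrypting the received ciphertext:
P[0]: D(K, 0xA) = 0x5.
P[1]: D(K, 0xC) = 0x7.
P[2]: D(K, 0xE) = 0x1.
Blocks that differ from the original plaintext: P[1].

P[0] = 0x5, P[1] = 0x7, P[2] = 0x1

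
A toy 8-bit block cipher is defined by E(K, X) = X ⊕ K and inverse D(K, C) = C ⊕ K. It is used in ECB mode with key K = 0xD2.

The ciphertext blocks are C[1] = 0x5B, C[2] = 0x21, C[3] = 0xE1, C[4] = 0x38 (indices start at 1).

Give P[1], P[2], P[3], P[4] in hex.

P[1] = 0x89, P[2] = 0xF3, P[3] = 0x33, P[4] = 0xEA

ECB decryption: P_i = D(K, C_i).
P[1]: D(K, 0x5B) = 0x89.
P[2]: D(K, 0x21) = 0xF3.
P[3]: D(K, 0xE1) = 0x33.
P[4]: D(K, 0x38) = 0xEA.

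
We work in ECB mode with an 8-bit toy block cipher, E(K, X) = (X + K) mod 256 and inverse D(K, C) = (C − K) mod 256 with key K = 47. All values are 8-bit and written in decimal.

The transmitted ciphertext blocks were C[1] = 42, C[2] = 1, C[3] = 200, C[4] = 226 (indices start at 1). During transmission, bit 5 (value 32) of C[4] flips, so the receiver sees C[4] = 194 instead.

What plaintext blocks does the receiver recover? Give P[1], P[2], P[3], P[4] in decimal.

P[1] = 251, P[2] = 210, P[3] = 153, P[4] = 147

ECB decryption: P_i = D(K, C_i).
Only C[4] changed, to 194. In ECB, a change in C_i affects only P_i. Decrypting the received ciphertext:
P[1]: D(K, 42) = 251.
P[2]: D(K, 1) = 210.
P[3]: D(K, 200) = 153.
P[4]: D(K, 194) = 147.
Blocks that differ from the original plaintext: P[4].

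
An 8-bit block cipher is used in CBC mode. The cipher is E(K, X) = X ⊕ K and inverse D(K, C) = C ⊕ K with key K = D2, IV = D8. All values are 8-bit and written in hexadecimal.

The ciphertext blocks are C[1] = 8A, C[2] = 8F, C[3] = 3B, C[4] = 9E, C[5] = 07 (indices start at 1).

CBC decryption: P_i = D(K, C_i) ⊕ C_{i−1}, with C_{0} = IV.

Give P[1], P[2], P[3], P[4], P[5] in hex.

P[1] = 80, P[2] = D7, P[3] = 66, P[4] = 77, P[5] = 4B

P[1]: D(K, 8A) = 58; 58 ⊕ D8 = 80.
P[2]: D(K, 8F) = 5D; 5D ⊕ 8A = D7.
P[3]: D(K, 3B) = E9; E9 ⊕ 8F = 66.
P[4]: D(K, 9E) = 4C; 4C ⊕ 3B = 77.
P[5]: D(K, 07) = D5; D5 ⊕ 9E = 4B.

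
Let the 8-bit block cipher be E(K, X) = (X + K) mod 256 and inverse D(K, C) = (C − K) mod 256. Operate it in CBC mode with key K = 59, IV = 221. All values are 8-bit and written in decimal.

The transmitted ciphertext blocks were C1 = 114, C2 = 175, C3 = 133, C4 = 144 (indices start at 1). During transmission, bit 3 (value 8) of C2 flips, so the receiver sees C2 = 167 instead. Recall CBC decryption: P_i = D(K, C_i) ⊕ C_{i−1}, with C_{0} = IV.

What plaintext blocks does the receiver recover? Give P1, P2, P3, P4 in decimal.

P1 = 234, P2 = 30, P3 = 237, P4 = 208

Only C2 changed, to 167. In CBC, a change in C_i garbles P_i and flips the same bit in P_{i+1}. Decrypting the received ciphertext:
P1: D(K, 114) = 55; 55 ⊕ 221 = 234.
P2: D(K, 167) = 108; 108 ⊕ 114 = 30.
P3: D(K, 133) = 74; 74 ⊕ 167 = 237.
P4: D(K, 144) = 85; 85 ⊕ 133 = 208.
Blocks that differ from the original plaintext: P2, P3.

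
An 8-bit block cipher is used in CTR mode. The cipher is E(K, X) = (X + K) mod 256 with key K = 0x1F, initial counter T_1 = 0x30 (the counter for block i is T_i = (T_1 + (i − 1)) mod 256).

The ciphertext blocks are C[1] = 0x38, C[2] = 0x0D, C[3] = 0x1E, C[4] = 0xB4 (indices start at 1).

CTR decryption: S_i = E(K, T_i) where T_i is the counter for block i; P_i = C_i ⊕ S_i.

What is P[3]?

P[3]: T = 0x32, S = E(K, T) = 0x51; 0x1E ⊕ 0x51 = 0x4F.

P[3] = 0x4F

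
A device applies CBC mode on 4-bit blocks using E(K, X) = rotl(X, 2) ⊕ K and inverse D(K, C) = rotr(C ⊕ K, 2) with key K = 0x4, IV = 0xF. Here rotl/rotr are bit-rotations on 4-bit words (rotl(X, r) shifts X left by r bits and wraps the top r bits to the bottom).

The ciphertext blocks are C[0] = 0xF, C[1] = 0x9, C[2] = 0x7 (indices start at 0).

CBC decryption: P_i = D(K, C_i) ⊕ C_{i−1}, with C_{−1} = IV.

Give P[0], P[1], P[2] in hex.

P[0]: D(K, 0xF) = 0xE; 0xE ⊕ 0xF = 0x1.
P[1]: D(K, 0x9) = 0x7; 0x7 ⊕ 0xF = 0x8.
P[2]: D(K, 0x7) = 0xC; 0xC ⊕ 0x9 = 0x5.

P[0] = 0x1, P[1] = 0x8, P[2] = 0x5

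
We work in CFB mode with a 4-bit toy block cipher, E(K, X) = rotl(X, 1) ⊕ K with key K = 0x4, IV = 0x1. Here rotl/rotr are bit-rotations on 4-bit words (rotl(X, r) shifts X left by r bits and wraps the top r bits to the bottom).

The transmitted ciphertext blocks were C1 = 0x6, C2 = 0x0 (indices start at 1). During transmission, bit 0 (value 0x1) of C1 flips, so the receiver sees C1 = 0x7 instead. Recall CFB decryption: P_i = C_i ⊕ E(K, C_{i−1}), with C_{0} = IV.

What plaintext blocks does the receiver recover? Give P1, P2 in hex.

P1 = 0x1, P2 = 0xA

Only C1 changed, to 0x7. In CFB, a change in C_i flips the same bit in P_i and garbles P_{i+1}. Decrypting the received ciphertext:
P1: E(K, 0x1) = 0x6; 0x7 ⊕ 0x6 = 0x1.
P2: E(K, 0x7) = 0xA; 0x0 ⊕ 0xA = 0xA.
Blocks that differ from the original plaintext: P1, P2.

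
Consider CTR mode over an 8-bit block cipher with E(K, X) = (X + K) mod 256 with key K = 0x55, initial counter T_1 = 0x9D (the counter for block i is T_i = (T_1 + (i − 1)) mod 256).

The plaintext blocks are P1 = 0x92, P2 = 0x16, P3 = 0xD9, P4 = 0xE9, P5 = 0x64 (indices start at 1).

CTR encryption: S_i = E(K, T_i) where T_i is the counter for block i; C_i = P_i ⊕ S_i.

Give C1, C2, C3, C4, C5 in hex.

C1 = 0x60, C2 = 0xE5, C3 = 0x2D, C4 = 0x1C, C5 = 0x92

C1: T = 0x9D, S = E(K, T) = 0xF2; 0x92 ⊕ 0xF2 = 0x60.
C2: T = 0x9E, S = E(K, T) = 0xF3; 0x16 ⊕ 0xF3 = 0xE5.
C3: T = 0x9F, S = E(K, T) = 0xF4; 0xD9 ⊕ 0xF4 = 0x2D.
C4: T = 0xA0, S = E(K, T) = 0xF5; 0xE9 ⊕ 0xF5 = 0x1C.
C5: T = 0xA1, S = E(K, T) = 0xF6; 0x64 ⊕ 0xF6 = 0x92.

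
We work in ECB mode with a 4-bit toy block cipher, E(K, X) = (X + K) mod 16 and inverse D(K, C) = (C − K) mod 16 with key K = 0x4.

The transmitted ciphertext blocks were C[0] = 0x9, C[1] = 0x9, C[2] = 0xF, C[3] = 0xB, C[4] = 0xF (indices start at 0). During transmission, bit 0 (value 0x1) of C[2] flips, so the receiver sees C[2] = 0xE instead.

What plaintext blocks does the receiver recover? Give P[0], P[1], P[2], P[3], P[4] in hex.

P[0] = 0x5, P[1] = 0x5, P[2] = 0xA, P[3] = 0x7, P[4] = 0xB

ECB decryption: P_i = D(K, C_i).
Only C[2] changed, to 0xE. In ECB, a change in C_i affects only P_i. Decrypting the received ciphertext:
P[0]: D(K, 0x9) = 0x5.
P[1]: D(K, 0x9) = 0x5.
P[2]: D(K, 0xE) = 0xA.
P[3]: D(K, 0xB) = 0x7.
P[4]: D(K, 0xF) = 0xB.
Blocks that differ from the original plaintext: P[2].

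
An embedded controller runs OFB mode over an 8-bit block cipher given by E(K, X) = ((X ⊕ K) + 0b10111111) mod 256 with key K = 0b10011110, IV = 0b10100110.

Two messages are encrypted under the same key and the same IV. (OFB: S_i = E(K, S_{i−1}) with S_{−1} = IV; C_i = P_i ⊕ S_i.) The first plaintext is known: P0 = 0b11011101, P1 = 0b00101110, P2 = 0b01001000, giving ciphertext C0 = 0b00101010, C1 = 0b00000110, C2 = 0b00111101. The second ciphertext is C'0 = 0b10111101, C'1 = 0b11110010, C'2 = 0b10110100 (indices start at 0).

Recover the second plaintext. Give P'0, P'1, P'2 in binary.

P'0 = 0b01001010, P'1 = 0b11011010, P'2 = 0b11000001

In OFB with a reused IV, both messages share the same keystream S_i, so C_i ⊕ C'_i = P_i ⊕ P'_i and thus P'_i = P_i ⊕ C_i ⊕ C'_i.
P'0: 0b11011101 ⊕ 0b00101010 ⊕ 0b10111101 = 0b01001010.
P'1: 0b00101110 ⊕ 0b00000110 ⊕ 0b11110010 = 0b11011010.
P'2: 0b01001000 ⊕ 0b00111101 ⊕ 0b10110100 = 0b11000001.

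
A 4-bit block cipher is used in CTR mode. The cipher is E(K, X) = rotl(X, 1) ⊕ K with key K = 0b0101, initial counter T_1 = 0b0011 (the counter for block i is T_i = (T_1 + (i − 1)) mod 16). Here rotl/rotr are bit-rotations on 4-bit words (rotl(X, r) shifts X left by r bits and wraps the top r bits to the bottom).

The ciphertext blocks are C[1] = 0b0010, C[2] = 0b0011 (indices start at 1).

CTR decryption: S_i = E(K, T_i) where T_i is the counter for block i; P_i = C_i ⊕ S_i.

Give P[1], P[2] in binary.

P[1]: T = 0b0011, S = E(K, T) = 0b0011; 0b0010 ⊕ 0b0011 = 0b0001.
P[2]: T = 0b0100, S = E(K, T) = 0b1101; 0b0011 ⊕ 0b1101 = 0b1110.

P[1] = 0b0001, P[2] = 0b1110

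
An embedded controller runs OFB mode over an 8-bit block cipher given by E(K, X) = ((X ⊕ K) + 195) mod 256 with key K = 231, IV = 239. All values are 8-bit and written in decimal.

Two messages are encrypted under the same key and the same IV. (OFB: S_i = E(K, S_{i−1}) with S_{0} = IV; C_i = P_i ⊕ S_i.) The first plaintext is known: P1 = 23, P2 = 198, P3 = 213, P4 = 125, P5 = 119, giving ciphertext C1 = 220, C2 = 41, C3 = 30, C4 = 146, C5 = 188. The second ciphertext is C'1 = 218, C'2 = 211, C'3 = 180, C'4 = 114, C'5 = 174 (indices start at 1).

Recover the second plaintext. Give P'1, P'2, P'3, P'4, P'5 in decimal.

In OFB with a reused IV, both messages share the same keystream S_i, so C_i ⊕ C'_i = P_i ⊕ P'_i and thus P'_i = P_i ⊕ C_i ⊕ C'_i.
P'1: 23 ⊕ 220 ⊕ 218 = 17.
P'2: 198 ⊕ 41 ⊕ 211 = 60.
P'3: 213 ⊕ 30 ⊕ 180 = 127.
P'4: 125 ⊕ 146 ⊕ 114 = 157.
P'5: 119 ⊕ 188 ⊕ 174 = 101.

P'1 = 17, P'2 = 60, P'3 = 127, P'4 = 157, P'5 = 101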